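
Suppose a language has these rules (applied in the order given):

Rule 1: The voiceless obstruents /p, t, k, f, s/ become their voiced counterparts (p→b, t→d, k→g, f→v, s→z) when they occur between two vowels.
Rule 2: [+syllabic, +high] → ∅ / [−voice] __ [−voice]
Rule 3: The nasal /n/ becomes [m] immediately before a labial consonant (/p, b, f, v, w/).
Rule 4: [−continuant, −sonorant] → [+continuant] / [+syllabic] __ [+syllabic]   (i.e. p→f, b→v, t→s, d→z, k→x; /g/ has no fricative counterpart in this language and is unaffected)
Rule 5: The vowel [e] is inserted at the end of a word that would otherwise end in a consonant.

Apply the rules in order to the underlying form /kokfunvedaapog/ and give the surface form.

Rule 1 (intervocalic voicing): /p/ is a voiceless obstruent between vowels /a/ and /o/, so it voices to [b]. /kokfunvedaapog/ → kokfunvedaabog.
Rule 2 (high vowel syncope): no segment meets the environment; /kokfunvedaabog/ is unchanged.
Rule 3 (nasal place assimilation): /n/ precedes the labial consonant /v/, so it assimilates in place to [m]. /kokfunvedaabog/ → kokfumvedaabog.
Rule 4 (intervocalic spirantization): /d/ is a stop between vowels /e/ and /a/, so it spirantizes to the fricative [z]. /b/ is a stop between vowels /a/ and /o/, so it spirantizes to the fricative [v]. /kokfumvedaabog/ → kokfumvezaavog.
Rule 5 (final e-epenthesis): the form ends in the consonant /g/, so [e] is inserted word-finally. /kokfumvezaavog/ → kokfumvezaavoge.

kokfumvezaavoge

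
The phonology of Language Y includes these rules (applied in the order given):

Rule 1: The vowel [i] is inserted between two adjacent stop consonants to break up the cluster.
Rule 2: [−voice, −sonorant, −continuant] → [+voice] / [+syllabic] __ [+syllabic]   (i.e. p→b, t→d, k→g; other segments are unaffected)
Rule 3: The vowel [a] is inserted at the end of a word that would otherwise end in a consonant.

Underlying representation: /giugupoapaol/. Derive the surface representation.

Rule 1 (stop-cluster i-epenthesis): no segment meets the environment; /giugupoapaol/ is unchanged.
Rule 2 (intervocalic voicing): /p/ is a voiceless stop between vowels /u/ and /o/, so it voices to [b]. /p/ is a voiceless stop between vowels /a/ and /a/, so it voices to [b]. /giugupoapaol/ → giuguboabaol.
Rule 3 (final a-epenthesis): the form ends in the consonant /l/, so [a] is inserted word-finally. /giuguboabaol/ → giuguboabaola.

giuguboabaola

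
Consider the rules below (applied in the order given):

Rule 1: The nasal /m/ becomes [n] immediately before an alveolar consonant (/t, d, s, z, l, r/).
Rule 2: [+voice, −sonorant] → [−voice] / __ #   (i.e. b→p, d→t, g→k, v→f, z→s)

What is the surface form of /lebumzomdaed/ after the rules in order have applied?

Rule 1 (nasal place assimilation): /m/ precedes the alveolar consonant /z/, so it assimilates in place to [n]. /m/ precedes the alveolar consonant /d/, so it assimilates in place to [n]. /lebumzomdaed/ → lebunzondaed.
Rule 2 (final devoicing): /d/ is a voiced obstruent in word-final position, so it devoices to [t]. /lebunzondaed/ → lebunzondaet.

lebunzondaet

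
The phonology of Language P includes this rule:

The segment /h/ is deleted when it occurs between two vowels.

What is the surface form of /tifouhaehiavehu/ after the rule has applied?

/h/ occurs between vowels /u/ and /a/, so it deletes.
/h/ occurs between vowels /e/ and /i/, so it deletes.
/h/ occurs between vowels /e/ and /u/, so it deletes.
Surface form: [tifouaeiaveu].

tifouaeiaveu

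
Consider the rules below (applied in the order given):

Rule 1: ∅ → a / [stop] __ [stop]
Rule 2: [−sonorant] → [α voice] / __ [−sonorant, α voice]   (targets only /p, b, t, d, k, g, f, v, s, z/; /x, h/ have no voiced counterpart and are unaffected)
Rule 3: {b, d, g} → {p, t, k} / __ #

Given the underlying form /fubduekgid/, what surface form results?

Rule 1 (stop-cluster a-epenthesis): /b/ and /d/ form a stop–stop cluster, so [a] is inserted between them. /k/ and /g/ form a stop–stop cluster, so [a] is inserted between them. /fubduekgid/ → fubaduekagid.
Rule 2 (regressive voicing assimilation): no segment meets the environment; /fubaduekagid/ is unchanged.
Rule 3 (final devoicing): /d/ is a voiced stop in word-final position, so it devoices to [t]. /fubaduekagid/ → fubaduekagit.

fubaduekagit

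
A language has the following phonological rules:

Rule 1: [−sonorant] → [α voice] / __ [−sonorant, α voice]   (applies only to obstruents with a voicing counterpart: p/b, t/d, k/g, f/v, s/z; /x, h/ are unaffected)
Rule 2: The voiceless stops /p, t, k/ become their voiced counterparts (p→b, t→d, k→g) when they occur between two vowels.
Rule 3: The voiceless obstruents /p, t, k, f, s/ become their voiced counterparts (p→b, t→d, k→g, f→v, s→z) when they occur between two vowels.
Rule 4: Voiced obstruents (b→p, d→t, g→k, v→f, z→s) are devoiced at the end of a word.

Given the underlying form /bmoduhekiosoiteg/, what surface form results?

bmoduhegiozoidek

Rule 1 (regressive voicing assimilation): no segment meets the environment; /bmoduhekiosoiteg/ is unchanged.
Rule 2 (intervocalic voicing): /k/ is a voiceless stop between vowels /e/ and /i/, so it voices to [g]. /t/ is a voiceless stop between vowels /i/ and /e/, so it voices to [d]. /bmoduhekiosoiteg/ → bmoduhegiosoideg.
Rule 3 (intervocalic voicing): /s/ is a voiceless obstruent between vowels /o/ and /o/, so it voices to [z]. /bmoduhegiosoideg/ → bmoduhegiozoideg.
Rule 4 (final devoicing): /g/ is a voiced obstruent in word-final position, so it devoices to [k]. /bmoduhegiozoideg/ → bmoduhegiozoidek.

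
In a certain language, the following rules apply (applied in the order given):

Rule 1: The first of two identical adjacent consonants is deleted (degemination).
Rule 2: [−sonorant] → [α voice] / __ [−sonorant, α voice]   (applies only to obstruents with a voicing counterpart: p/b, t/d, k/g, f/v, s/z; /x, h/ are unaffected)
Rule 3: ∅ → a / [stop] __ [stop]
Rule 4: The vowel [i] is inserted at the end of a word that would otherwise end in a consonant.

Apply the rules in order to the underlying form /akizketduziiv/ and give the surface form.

Rule 1 (degemination): no segment meets the environment; /akizketduziiv/ is unchanged.
Rule 2 (regressive voicing assimilation): /z/ precedes the voiceless obstruent /k/, so it devoices to [s] by assimilation. /t/ precedes the voiced obstruent /d/, so it voices to [d] by assimilation. /akizketduziiv/ → akiskedduziiv.
Rule 3 (stop-cluster a-epenthesis): /d/ and /d/ form a stop–stop cluster, so [a] is inserted between them. /akiskedduziiv/ → akiskedaduziiv.
Rule 4 (final i-epenthesis): the form ends in the consonant /v/, so [i] is inserted word-finally. /akiskedaduziiv/ → akiskedaduziivi.

akiskedaduziivi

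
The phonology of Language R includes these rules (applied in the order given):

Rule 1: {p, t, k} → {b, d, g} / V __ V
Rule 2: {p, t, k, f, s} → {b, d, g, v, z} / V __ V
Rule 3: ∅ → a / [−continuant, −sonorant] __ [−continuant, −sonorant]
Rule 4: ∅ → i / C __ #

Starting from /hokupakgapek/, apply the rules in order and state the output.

Rule 1 (intervocalic voicing): /k/ is a voiceless stop between vowels /o/ and /u/, so it voices to [g]. /p/ is a voiceless stop between vowels /u/ and /a/, so it voices to [b]. /p/ is a voiceless stop between vowels /a/ and /e/, so it voices to [b]. /hokupakgapek/ → hogubakgabek.
Rule 2 (intervocalic voicing): no segment meets the environment; /hogubakgabek/ is unchanged.
Rule 3 (stop-cluster a-epenthesis): /k/ and /g/ form a stop–stop cluster, so [a] is inserted between them. /hogubakgabek/ → hogubakagabek.
Rule 4 (final i-epenthesis): the form ends in the consonant /k/, so [i] is inserted word-finally. /hogubakagabek/ → hogubakagabeki.

hogubakagabeki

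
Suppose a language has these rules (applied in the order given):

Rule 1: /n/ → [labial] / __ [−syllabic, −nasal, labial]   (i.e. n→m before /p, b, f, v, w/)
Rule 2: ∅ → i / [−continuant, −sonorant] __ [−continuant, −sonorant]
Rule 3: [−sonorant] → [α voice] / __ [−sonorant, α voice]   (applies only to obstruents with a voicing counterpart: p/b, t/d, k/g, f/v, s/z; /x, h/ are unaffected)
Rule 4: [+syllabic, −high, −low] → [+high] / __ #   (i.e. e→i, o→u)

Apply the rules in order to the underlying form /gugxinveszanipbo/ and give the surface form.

Rule 1 (nasal place assimilation): /n/ precedes the labial consonant /v/, so it assimilates in place to [m]. /gugxinveszanipbo/ → gugximveszanipbo.
Rule 2 (stop-cluster i-epenthesis): /p/ and /b/ form a stop–stop cluster, so [i] is inserted between them. /gugximveszanipbo/ → gugximveszanipibo.
Rule 3 (regressive voicing assimilation): /g/ precedes the voiceless obstruent /x/, so it devoices to [k] by assimilation. /s/ precedes the voiced obstruent /z/, so it voices to [z] by assimilation. /gugximveszanipibo/ → gukximvezzanipibo.
Rule 4 (final vowel raising): /o/ is a mid vowel in word-final position, so it raises to [u]. /gukximvezzanipibo/ → gukximvezzanipibu.

gukximvezzanipibu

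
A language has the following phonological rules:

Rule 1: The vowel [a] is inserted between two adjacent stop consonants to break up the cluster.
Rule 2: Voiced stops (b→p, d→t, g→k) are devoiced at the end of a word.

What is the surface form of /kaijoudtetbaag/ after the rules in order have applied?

kaijoudatetabaak

Rule 1 (stop-cluster a-epenthesis): /d/ and /t/ form a stop–stop cluster, so [a] is inserted between them. /t/ and /b/ form a stop–stop cluster, so [a] is inserted between them. /kaijoudtetbaag/ → kaijoudatetabaag.
Rule 2 (final devoicing): /g/ is a voiced stop in word-final position, so it devoices to [k]. /kaijoudatetabaag/ → kaijoudatetabaak.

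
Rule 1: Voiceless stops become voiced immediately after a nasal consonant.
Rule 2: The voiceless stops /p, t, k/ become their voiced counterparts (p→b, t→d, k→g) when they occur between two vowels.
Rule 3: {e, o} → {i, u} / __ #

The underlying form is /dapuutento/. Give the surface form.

dabuudendu

Rule 1 (post-nasal voicing): /t/ is a voiceless stop immediately after the nasal /n/, so it voices to [d]. /dapuutento/ → dapuutendo.
Rule 2 (intervocalic voicing): /p/ is a voiceless stop between vowels /a/ and /u/, so it voices to [b]. /t/ is a voiceless stop between vowels /u/ and /e/, so it voices to [d]. /dapuutendo/ → dabuudendo.
Rule 3 (final vowel raising): /o/ is a mid vowel in word-final position, so it raises to [u]. /dabuudendo/ → dabuudendu.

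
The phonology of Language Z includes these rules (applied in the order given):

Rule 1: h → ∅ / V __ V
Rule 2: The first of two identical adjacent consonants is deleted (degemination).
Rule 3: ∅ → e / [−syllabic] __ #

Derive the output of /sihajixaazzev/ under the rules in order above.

Rule 1 (intervocalic h-deletion): /h/ occurs between vowels /i/ and /a/, so it deletes. /sihajixaazzev/ → siajixaazzev.
Rule 2 (degemination): /zz/ is a geminate; the first /z/ deletes. /siajixaazzev/ → siajixaazev.
Rule 3 (final e-epenthesis): the form ends in the consonant /v/, so [e] is inserted word-finally. /siajixaazev/ → siajixaazeve.

siajixaazeve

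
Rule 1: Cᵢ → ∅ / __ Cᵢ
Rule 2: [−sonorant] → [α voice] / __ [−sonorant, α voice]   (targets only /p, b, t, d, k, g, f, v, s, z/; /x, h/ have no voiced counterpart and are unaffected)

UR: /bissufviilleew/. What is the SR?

Rule 1 (degemination): /ss/ is a geminate; the first /s/ deletes. /ll/ is a geminate; the first /l/ deletes. /bissufviilleew/ → bisufviileew.
Rule 2 (regressive voicing assimilation): /f/ precedes the voiced obstruent /v/, so it voices to [v] by assimilation. /bisufviileew/ → bisuvviileew.

bisuvviileew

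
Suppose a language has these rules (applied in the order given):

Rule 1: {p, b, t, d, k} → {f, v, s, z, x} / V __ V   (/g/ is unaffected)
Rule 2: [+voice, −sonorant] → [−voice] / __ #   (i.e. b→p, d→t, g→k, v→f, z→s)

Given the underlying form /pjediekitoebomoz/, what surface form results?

pjeziexisoevomos

Rule 1 (intervocalic spirantization): /d/ is a stop between vowels /e/ and /i/, so it spirantizes to the fricative [z]. /k/ is a stop between vowels /e/ and /i/, so it spirantizes to the fricative [x]. /t/ is a stop between vowels /i/ and /o/, so it spirantizes to the fricative [s]. /b/ is a stop between vowels /e/ and /o/, so it spirantizes to the fricative [v]. /pjediekitoebomoz/ → pjeziexisoevomoz.
Rule 2 (final devoicing): /z/ is a voiced obstruent in word-final position, so it devoices to [s]. /pjeziexisoevomoz/ → pjeziexisoevomos.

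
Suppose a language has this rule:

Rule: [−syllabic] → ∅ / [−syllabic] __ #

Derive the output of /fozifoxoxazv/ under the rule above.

fozifoxoxaz

/v/ is the second consonant of a word-final cluster /zv/, so it deletes.
The other instances of /f/, /z/, /x/ do not occur in the required environment and remain unchanged.
Surface form: [fozifoxoxaz].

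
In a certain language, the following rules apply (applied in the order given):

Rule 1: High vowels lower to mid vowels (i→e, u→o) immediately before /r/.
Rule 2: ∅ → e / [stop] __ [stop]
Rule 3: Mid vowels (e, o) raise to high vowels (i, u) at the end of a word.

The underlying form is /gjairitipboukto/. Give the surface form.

Rule 1 (pre-rhotic lowering): /i/ is a high vowel immediately before /r/, so it lowers to [e]. /gjairitipboukto/ → gjaeritipboukto.
Rule 2 (stop-cluster e-epenthesis): /p/ and /b/ form a stop–stop cluster, so [e] is inserted between them. /k/ and /t/ form a stop–stop cluster, so [e] is inserted between them. /gjaeritipboukto/ → gjaeritipebouketo.
Rule 3 (final vowel raising): /o/ is a mid vowel in word-final position, so it raises to [u]. /gjaeritipebouketo/ → gjaeritipebouketu.

gjaeritipebouketu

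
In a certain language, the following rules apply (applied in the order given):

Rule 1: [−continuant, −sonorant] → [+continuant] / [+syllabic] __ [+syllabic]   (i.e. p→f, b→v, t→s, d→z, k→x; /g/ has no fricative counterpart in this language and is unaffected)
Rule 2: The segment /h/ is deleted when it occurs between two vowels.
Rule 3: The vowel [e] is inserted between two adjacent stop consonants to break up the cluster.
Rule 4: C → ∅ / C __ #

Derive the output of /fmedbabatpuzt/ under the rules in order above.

Rule 1 (intervocalic spirantization): /b/ is a stop between vowels /a/ and /a/, so it spirantizes to the fricative [v]. /fmedbabatpuzt/ → fmedbavatpuzt.
Rule 2 (intervocalic h-deletion): no segment meets the environment; /fmedbavatpuzt/ is unchanged.
Rule 3 (stop-cluster e-epenthesis): /d/ and /b/ form a stop–stop cluster, so [e] is inserted between them. /t/ and /p/ form a stop–stop cluster, so [e] is inserted between them. /fmedbavatpuzt/ → fmedebavatepuzt.
Rule 4 (final cluster simplification): /t/ is the second consonant of a word-final cluster /zt/, so it deletes. /fmedebavatepuzt/ → fmedebavatepuz.

fmedebavatepuz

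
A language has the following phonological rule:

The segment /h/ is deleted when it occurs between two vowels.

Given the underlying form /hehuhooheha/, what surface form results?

/h/ occurs between vowels /e/ and /u/, so it deletes.
/h/ occurs between vowels /u/ and /o/, so it deletes.
/h/ occurs between vowels /o/ and /e/, so it deletes.
/h/ occurs between vowels /e/ and /a/, so it deletes.
The other instance of /h/ does not occur in the required environment and remains unchanged.
Surface form: [heuooea].

heuooea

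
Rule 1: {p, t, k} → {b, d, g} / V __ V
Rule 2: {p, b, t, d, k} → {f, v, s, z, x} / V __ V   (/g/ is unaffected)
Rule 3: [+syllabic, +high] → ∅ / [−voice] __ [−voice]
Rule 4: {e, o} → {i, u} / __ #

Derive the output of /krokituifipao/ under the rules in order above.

Rule 1 (intervocalic voicing): /k/ is a voiceless stop between vowels /o/ and /i/, so it voices to [g]. /t/ is a voiceless stop between vowels /i/ and /u/, so it voices to [d]. /p/ is a voiceless stop between vowels /i/ and /a/, so it voices to [b]. /krokituifipao/ → krogiduifibao.
Rule 2 (intervocalic spirantization): /d/ is a stop between vowels /i/ and /u/, so it spirantizes to the fricative [z]. /b/ is a stop between vowels /i/ and /a/, so it spirantizes to the fricative [v]. /krogiduifibao/ → krogizuifivao.
Rule 3 (high vowel syncope): no segment meets the environment; /krogizuifivao/ is unchanged.
Rule 4 (final vowel raising): /o/ is a mid vowel in word-final position, so it raises to [u]. /krogizuifivao/ → krogizuifivau.

krogizuifivau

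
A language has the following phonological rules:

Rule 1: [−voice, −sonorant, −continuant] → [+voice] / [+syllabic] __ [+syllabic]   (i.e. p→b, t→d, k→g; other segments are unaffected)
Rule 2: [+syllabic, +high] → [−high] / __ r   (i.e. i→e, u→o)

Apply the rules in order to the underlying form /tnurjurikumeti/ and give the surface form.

Rule 1 (intervocalic voicing): /k/ is a voiceless stop between vowels /i/ and /u/, so it voices to [g]. /t/ is a voiceless stop between vowels /e/ and /i/, so it voices to [d]. /tnurjurikumeti/ → tnurjurigumedi.
Rule 2 (pre-rhotic lowering): /u/ is a high vowel immediately before /r/, so it lowers to [o]. /u/ is a high vowel immediately before /r/, so it lowers to [o]. /tnurjurigumedi/ → tnorjorigumedi.

tnorjorigumedi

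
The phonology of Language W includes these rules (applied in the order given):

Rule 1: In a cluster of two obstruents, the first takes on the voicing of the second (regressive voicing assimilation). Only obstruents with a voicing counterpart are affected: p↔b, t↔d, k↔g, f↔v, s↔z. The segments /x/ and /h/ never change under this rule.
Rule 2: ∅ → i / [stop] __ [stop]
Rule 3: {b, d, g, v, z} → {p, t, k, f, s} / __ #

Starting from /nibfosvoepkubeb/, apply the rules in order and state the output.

nipfozvoepikubep

Rule 1 (regressive voicing assimilation): /b/ precedes the voiceless obstruent /f/, so it devoices to [p] by assimilation. /s/ precedes the voiced obstruent /v/, so it voices to [z] by assimilation. /nibfosvoepkubeb/ → nipfozvoepkubeb.
Rule 2 (stop-cluster i-epenthesis): /p/ and /k/ form a stop–stop cluster, so [i] is inserted between them. /nipfozvoepkubeb/ → nipfozvoepikubeb.
Rule 3 (final devoicing): /b/ is a voiced obstruent in word-final position, so it devoices to [p]. /nipfozvoepikubeb/ → nipfozvoepikubep.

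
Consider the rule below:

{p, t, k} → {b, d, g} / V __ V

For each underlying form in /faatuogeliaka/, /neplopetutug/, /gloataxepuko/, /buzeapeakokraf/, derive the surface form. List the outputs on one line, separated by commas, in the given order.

faaduogeliaga, neplobedudug, gloadaxebugo, buzeabeagokraf

/faatuogeliaka/: /t/ is a voiceless stop between vowels /a/ and /u/, so it voices to [d]. /k/ is a voiceless stop between vowels /a/ and /a/, so it voices to [g]. → [faaduogeliaga].
/neplopetutug/: /p/ is a voiceless stop between vowels /o/ and /e/, so it voices to [b]. /t/ is a voiceless stop between vowels /e/ and /u/, so it voices to [d]. /t/ is a voiceless stop between vowels /u/ and /u/, so it voices to [d]. → [neplobedudug].
/gloataxepuko/: /t/ is a voiceless stop between vowels /a/ and /a/, so it voices to [d]. /p/ is a voiceless stop between vowels /e/ and /u/, so it voices to [b]. /k/ is a voiceless stop between vowels /u/ and /o/, so it voices to [g]. → [gloadaxebugo].
/buzeapeakokraf/: /p/ is a voiceless stop between vowels /a/ and /e/, so it voices to [b]. /k/ is a voiceless stop between vowels /a/ and /o/, so it voices to [g]. → [buzeabeagokraf].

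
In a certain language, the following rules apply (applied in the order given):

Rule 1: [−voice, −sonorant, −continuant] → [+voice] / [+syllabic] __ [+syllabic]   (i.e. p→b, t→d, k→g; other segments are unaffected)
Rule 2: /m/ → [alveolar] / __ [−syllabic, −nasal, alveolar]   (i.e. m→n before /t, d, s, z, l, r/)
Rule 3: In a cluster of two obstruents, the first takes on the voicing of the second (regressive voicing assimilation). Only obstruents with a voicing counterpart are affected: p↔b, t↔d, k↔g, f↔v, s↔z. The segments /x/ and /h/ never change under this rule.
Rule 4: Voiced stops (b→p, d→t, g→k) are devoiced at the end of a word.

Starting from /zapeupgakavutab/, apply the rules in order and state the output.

zabeubgagavudap

Rule 1 (intervocalic voicing): /p/ is a voiceless stop between vowels /a/ and /e/, so it voices to [b]. /k/ is a voiceless stop between vowels /a/ and /a/, so it voices to [g]. /t/ is a voiceless stop between vowels /u/ and /a/, so it voices to [d]. /zapeupgakavutab/ → zabeupgagavudab.
Rule 2 (nasal place assimilation): no segment meets the environment; /zabeupgagavudab/ is unchanged.
Rule 3 (regressive voicing assimilation): /p/ precedes the voiced obstruent /g/, so it voices to [b] by assimilation. /zabeupgagavudab/ → zabeubgagavudab.
Rule 4 (final devoicing): /b/ is a voiced stop in word-final position, so it devoices to [p]. /zabeubgagavudab/ → zabeubgagavudap.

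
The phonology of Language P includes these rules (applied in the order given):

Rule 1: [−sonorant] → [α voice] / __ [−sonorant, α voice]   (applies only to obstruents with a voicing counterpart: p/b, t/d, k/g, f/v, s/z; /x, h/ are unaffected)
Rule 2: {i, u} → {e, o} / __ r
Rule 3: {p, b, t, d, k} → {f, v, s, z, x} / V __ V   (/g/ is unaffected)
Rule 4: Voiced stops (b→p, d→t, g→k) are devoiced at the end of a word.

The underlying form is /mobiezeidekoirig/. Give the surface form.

Rule 1 (regressive voicing assimilation): no segment meets the environment; /mobiezeidekoirig/ is unchanged.
Rule 2 (pre-rhotic lowering): /i/ is a high vowel immediately before /r/, so it lowers to [e]. /mobiezeidekoirig/ → mobiezeidekoerig.
Rule 3 (intervocalic spirantization): /b/ is a stop between vowels /o/ and /i/, so it spirantizes to the fricative [v]. /d/ is a stop between vowels /i/ and /e/, so it spirantizes to the fricative [z]. /k/ is a stop between vowels /e/ and /o/, so it spirantizes to the fricative [x]. /mobiezeidekoerig/ → moviezeizexoerig.
Rule 4 (final devoicing): /g/ is a voiced stop in word-final position, so it devoices to [k]. /moviezeizexoerig/ → moviezeizexoerik.

moviezeizexoerik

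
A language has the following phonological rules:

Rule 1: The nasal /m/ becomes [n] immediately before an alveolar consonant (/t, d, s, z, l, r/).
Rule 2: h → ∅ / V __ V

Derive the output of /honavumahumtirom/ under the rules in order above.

Rule 1 (nasal place assimilation): /m/ precedes the alveolar consonant /t/, so it assimilates in place to [n]. /honavumahumtirom/ → honavumahuntirom.
Rule 2 (intervocalic h-deletion): /h/ occurs between vowels /a/ and /u/, so it deletes. /honavumahuntirom/ → honavumauntirom.

honavumauntirom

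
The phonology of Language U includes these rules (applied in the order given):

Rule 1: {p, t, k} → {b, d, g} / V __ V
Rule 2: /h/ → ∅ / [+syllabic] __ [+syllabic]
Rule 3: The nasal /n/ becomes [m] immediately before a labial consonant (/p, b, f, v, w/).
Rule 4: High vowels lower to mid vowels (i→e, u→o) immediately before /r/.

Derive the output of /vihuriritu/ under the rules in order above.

vioreridu

Rule 1 (intervocalic voicing): /t/ is a voiceless stop between vowels /i/ and /u/, so it voices to [d]. /vihuriritu/ → vihuriridu.
Rule 2 (intervocalic h-deletion): /h/ occurs between vowels /i/ and /u/, so it deletes. /vihuriridu/ → viuriridu.
Rule 3 (nasal place assimilation): no segment meets the environment; /viuriridu/ is unchanged.
Rule 4 (pre-rhotic lowering): /u/ is a high vowel immediately before /r/, so it lowers to [o]. /i/ is a high vowel immediately before /r/, so it lowers to [e]. /viuriridu/ → vioreridu.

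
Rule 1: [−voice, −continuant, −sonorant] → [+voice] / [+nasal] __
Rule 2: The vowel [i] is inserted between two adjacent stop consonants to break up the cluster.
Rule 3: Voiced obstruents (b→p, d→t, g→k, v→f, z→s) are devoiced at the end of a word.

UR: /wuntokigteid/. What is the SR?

Rule 1 (post-nasal voicing): /t/ is a voiceless stop immediately after the nasal /n/, so it voices to [d]. /wuntokigteid/ → wundokigteid.
Rule 2 (stop-cluster i-epenthesis): /g/ and /t/ form a stop–stop cluster, so [i] is inserted between them. /wundokigteid/ → wundokigiteid.
Rule 3 (final devoicing): /d/ is a voiced obstruent in word-final position, so it devoices to [t]. /wundokigiteid/ → wundokigiteit.

wundokigiteit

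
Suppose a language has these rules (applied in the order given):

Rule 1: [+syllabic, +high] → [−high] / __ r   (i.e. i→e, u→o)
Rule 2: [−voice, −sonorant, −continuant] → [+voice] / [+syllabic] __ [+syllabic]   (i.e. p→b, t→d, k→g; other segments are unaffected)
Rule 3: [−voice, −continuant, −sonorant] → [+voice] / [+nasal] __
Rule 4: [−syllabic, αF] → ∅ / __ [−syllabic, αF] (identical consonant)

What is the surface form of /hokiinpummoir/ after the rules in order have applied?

Rule 1 (pre-rhotic lowering): /i/ is a high vowel immediately before /r/, so it lowers to [e]. /hokiinpummoir/ → hokiinpummoer.
Rule 2 (intervocalic voicing): /k/ is a voiceless stop between vowels /o/ and /i/, so it voices to [g]. /hokiinpummoer/ → hogiinpummoer.
Rule 3 (post-nasal voicing): /p/ is a voiceless stop immediately after the nasal /n/, so it voices to [b]. /hogiinpummoer/ → hogiinbummoer.
Rule 4 (degemination): /mm/ is a geminate; the first /m/ deletes. /hogiinbummoer/ → hogiinbumoer.

hogiinbumoer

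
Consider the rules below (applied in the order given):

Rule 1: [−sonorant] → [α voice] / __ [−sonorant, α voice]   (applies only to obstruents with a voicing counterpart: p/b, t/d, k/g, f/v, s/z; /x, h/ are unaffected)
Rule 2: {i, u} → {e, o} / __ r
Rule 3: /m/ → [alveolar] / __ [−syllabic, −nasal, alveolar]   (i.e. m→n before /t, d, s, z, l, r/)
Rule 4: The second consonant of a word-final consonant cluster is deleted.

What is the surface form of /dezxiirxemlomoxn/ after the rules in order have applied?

Rule 1 (regressive voicing assimilation): /z/ precedes the voiceless obstruent /x/, so it devoices to [s] by assimilation. /dezxiirxemlomoxn/ → desxiirxemlomoxn.
Rule 2 (pre-rhotic lowering): /i/ is a high vowel immediately before /r/, so it lowers to [e]. /desxiirxemlomoxn/ → desxierxemlomoxn.
Rule 3 (nasal place assimilation): /m/ precedes the alveolar consonant /l/, so it assimilates in place to [n]. /desxierxemlomoxn/ → desxierxenlomoxn.
Rule 4 (final cluster simplification): /n/ is the second consonant of a word-final cluster /xn/, so it deletes. /desxierxenlomoxn/ → desxierxenlomox.

desxierxenlomox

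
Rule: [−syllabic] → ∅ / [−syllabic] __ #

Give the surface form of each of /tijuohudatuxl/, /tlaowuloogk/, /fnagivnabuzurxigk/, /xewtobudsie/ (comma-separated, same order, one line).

/tijuohudatuxl/: /l/ is the second consonant of a word-final cluster /xl/, so it deletes. → [tijuohudatux].
/tlaowuloogk/: /k/ is the second consonant of a word-final cluster /gk/, so it deletes. → [tlaowuloog].
/fnagivnabuzurxigk/: /k/ is the second consonant of a word-final cluster /gk/, so it deletes. → [fnagivnabuzurxig].
/xewtobudsie/: the rule's environment is not met; surfaces unchanged as [xewtobudsie].

tijuohudatux, tlaowuloog, fnagivnabuzurxig, xewtobudsie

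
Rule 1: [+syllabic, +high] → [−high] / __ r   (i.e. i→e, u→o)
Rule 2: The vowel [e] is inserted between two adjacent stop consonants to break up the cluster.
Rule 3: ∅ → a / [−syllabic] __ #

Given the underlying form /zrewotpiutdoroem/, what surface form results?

zrewotepiutedoroema

Rule 1 (pre-rhotic lowering): no segment meets the environment; /zrewotpiutdoroem/ is unchanged.
Rule 2 (stop-cluster e-epenthesis): /t/ and /p/ form a stop–stop cluster, so [e] is inserted between them. /t/ and /d/ form a stop–stop cluster, so [e] is inserted between them. /zrewotpiutdoroem/ → zrewotepiutedoroem.
Rule 3 (final a-epenthesis): the form ends in the consonant /m/, so [a] is inserted word-finally. /zrewotepiutedoroem/ → zrewotepiutedoroema.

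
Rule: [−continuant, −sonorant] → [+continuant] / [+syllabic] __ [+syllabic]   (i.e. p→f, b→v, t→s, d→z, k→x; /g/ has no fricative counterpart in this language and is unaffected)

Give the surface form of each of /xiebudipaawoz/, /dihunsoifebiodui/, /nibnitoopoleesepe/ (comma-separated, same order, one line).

/xiebudipaawoz/: /b/ is a stop between vowels /e/ and /u/, so it spirantizes to the fricative [v]. /d/ is a stop between vowels /u/ and /i/, so it spirantizes to the fricative [z]. /p/ is a stop between vowels /i/ and /a/, so it spirantizes to the fricative [f]. → [xievuzifaawoz].
/dihunsoifebiodui/: /b/ is a stop between vowels /e/ and /i/, so it spirantizes to the fricative [v]. /d/ is a stop between vowels /o/ and /u/, so it spirantizes to the fricative [z]. → [dihunsoifeviozui].
/nibnitoopoleesepe/: /t/ is a stop between vowels /i/ and /o/, so it spirantizes to the fricative [s]. /p/ is a stop between vowels /o/ and /o/, so it spirantizes to the fricative [f]. /p/ is a stop between vowels /e/ and /e/, so it spirantizes to the fricative [f]. → [nibnisoofoleesefe].

xievuzifaawoz, dihunsoifeviozui, nibnisoofoleesefe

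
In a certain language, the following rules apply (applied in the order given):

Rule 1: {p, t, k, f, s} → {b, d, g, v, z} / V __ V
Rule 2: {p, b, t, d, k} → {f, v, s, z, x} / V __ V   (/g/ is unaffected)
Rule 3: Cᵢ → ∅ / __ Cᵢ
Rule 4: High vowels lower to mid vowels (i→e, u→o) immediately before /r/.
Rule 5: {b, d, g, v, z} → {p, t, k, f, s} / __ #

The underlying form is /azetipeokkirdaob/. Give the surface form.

azeziveokerdaop

Rule 1 (intervocalic voicing): /t/ is a voiceless obstruent between vowels /e/ and /i/, so it voices to [d]. /p/ is a voiceless obstruent between vowels /i/ and /e/, so it voices to [b]. /azetipeokkirdaob/ → azedibeokkirdaob.
Rule 2 (intervocalic spirantization): /d/ is a stop between vowels /e/ and /i/, so it spirantizes to the fricative [z]. /b/ is a stop between vowels /i/ and /e/, so it spirantizes to the fricative [v]. /azedibeokkirdaob/ → azeziveokkirdaob.
Rule 3 (degemination): /kk/ is a geminate; the first /k/ deletes. /azeziveokkirdaob/ → azeziveokirdaob.
Rule 4 (pre-rhotic lowering): /i/ is a high vowel immediately before /r/, so it lowers to [e]. /azeziveokirdaob/ → azeziveokerdaob.
Rule 5 (final devoicing): /b/ is a voiced obstruent in word-final position, so it devoices to [p]. /azeziveokerdaob/ → azeziveokerdaop.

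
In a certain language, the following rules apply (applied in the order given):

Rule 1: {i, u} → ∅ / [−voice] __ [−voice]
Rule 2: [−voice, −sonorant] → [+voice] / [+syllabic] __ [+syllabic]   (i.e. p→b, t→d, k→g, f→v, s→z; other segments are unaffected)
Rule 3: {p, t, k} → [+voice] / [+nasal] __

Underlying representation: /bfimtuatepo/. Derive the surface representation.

bfimduadebo

Rule 1 (high vowel syncope): no segment meets the environment; /bfimtuatepo/ is unchanged.
Rule 2 (intervocalic voicing): /t/ is a voiceless obstruent between vowels /a/ and /e/, so it voices to [d]. /p/ is a voiceless obstruent between vowels /e/ and /o/, so it voices to [b]. /bfimtuatepo/ → bfimtuadebo.
Rule 3 (post-nasal voicing): /t/ is a voiceless stop immediately after the nasal /m/, so it voices to [d]. /bfimtuadebo/ → bfimduadebo.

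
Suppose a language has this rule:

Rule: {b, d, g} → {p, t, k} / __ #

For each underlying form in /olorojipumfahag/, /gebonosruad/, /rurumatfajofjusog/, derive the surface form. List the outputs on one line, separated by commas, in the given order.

/olorojipumfahag/: /g/ is a voiced stop in word-final position, so it devoices to [k]. → [olorojipumfahak].
/gebonosruad/: /d/ is a voiced stop in word-final position, so it devoices to [t]. → [gebonosruat].
/rurumatfajofjusog/: /g/ is a voiced stop in word-final position, so it devoices to [k]. → [rurumatfajofjusok].

olorojipumfahak, gebonosruat, rurumatfajofjusok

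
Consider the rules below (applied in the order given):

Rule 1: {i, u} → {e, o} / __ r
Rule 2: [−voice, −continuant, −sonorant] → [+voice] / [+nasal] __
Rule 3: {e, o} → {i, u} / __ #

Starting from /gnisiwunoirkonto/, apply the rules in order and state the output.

gnisiwunoerkondu

Rule 1 (pre-rhotic lowering): /i/ is a high vowel immediately before /r/, so it lowers to [e]. /gnisiwunoirkonto/ → gnisiwunoerkonto.
Rule 2 (post-nasal voicing): /t/ is a voiceless stop immediately after the nasal /n/, so it voices to [d]. /gnisiwunoerkonto/ → gnisiwunoerkondo.
Rule 3 (final vowel raising): /o/ is a mid vowel in word-final position, so it raises to [u]. /gnisiwunoerkondo/ → gnisiwunoerkondu.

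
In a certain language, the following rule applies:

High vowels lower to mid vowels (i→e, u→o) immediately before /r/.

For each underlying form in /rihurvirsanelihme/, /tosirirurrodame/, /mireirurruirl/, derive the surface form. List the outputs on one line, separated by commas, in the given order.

rihorversanelihme, tosererorrodame, mereerorruerl

/rihurvirsanelihme/: /u/ is a high vowel immediately before /r/, so it lowers to [o]. /i/ is a high vowel immediately before /r/, so it lowers to [e]. → [rihorversanelihme].
/tosirirurrodame/: /i/ is a high vowel immediately before /r/, so it lowers to [e]. /i/ is a high vowel immediately before /r/, so it lowers to [e]. /u/ is a high vowel immediately before /r/, so it lowers to [o]. → [tosererorrodame].
/mireirurruirl/: /i/ is a high vowel immediately before /r/, so it lowers to [e]. /i/ is a high vowel immediately before /r/, so it lowers to [e]. /u/ is a high vowel immediately before /r/, so it lowers to [o]. /i/ is a high vowel immediately before /r/, so it lowers to [e]. → [mereerorruerl].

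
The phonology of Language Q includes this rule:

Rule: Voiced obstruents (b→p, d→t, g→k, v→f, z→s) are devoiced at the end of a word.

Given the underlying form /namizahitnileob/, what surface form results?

namizahitnileop

/b/ is a voiced obstruent in word-final position, so it devoices to [p].
Surface form: [namizahitnileop].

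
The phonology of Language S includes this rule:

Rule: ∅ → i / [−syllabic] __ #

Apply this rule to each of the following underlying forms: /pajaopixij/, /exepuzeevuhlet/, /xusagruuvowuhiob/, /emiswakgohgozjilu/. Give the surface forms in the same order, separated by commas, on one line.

pajaopixiji, exepuzeevuhleti, xusagruuvowuhiobi, emiswakgohgozjilu

/pajaopixij/: the form ends in the consonant /j/, so [i] is inserted word-finally. → [pajaopixiji].
/exepuzeevuhlet/: the form ends in the consonant /t/, so [i] is inserted word-finally. → [exepuzeevuhleti].
/xusagruuvowuhiob/: the form ends in the consonant /b/, so [i] is inserted word-finally. → [xusagruuvowuhiobi].
/emiswakgohgozjilu/: the rule's environment is not met; surfaces unchanged as [emiswakgohgozjilu].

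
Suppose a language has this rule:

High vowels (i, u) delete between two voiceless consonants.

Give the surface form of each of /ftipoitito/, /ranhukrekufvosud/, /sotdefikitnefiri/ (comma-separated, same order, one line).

/ftipoitito/: /i/ is a high vowel flanked by voiceless consonants /t/ and /p/, so it deletes. /i/ is a high vowel flanked by voiceless consonants /t/ and /t/, so it deletes. → [ftpoitto].
/ranhukrekufvosud/: /u/ is a high vowel flanked by voiceless consonants /h/ and /k/, so it deletes. /u/ is a high vowel flanked by voiceless consonants /k/ and /f/, so it deletes. → [ranhkrekfvosud].
/sotdefikitnefiri/: /i/ is a high vowel flanked by voiceless consonants /f/ and /k/, so it deletes. /i/ is a high vowel flanked by voiceless consonants /k/ and /t/, so it deletes. → [sotdefktnefiri].

ftpoitto, ranhkrekfvosud, sotdefktnefiri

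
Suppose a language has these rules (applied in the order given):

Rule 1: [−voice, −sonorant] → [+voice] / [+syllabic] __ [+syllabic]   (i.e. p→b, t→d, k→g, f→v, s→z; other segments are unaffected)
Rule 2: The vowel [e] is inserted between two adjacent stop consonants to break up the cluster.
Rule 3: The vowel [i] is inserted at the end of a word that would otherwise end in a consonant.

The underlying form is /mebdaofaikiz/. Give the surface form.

mebedaovaigizi

Rule 1 (intervocalic voicing): /f/ is a voiceless obstruent between vowels /o/ and /a/, so it voices to [v]. /k/ is a voiceless obstruent between vowels /i/ and /i/, so it voices to [g]. /mebdaofaikiz/ → mebdaovaigiz.
Rule 2 (stop-cluster e-epenthesis): /b/ and /d/ form a stop–stop cluster, so [e] is inserted between them. /mebdaovaigiz/ → mebedaovaigiz.
Rule 3 (final i-epenthesis): the form ends in the consonant /z/, so [i] is inserted word-finally. /mebedaovaigiz/ → mebedaovaigizi.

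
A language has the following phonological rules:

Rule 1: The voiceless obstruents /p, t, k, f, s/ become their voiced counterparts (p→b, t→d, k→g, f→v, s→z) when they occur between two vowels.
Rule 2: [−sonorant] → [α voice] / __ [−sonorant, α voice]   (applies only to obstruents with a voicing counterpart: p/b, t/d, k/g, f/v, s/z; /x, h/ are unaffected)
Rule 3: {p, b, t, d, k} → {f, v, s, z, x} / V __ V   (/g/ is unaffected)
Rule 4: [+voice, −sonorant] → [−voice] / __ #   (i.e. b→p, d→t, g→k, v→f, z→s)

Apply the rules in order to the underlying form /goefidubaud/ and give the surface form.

Rule 1 (intervocalic voicing): /f/ is a voiceless obstruent between vowels /e/ and /i/, so it voices to [v]. /goefidubaud/ → goevidubaud.
Rule 2 (regressive voicing assimilation): no segment meets the environment; /goevidubaud/ is unchanged.
Rule 3 (intervocalic spirantization): /d/ is a stop between vowels /i/ and /u/, so it spirantizes to the fricative [z]. /b/ is a stop between vowels /u/ and /a/, so it spirantizes to the fricative [v]. /goevidubaud/ → goevizuvaud.
Rule 4 (final devoicing): /d/ is a voiced obstruent in word-final position, so it devoices to [t]. /goevizuvaud/ → goevizuvaut.

goevizuvaut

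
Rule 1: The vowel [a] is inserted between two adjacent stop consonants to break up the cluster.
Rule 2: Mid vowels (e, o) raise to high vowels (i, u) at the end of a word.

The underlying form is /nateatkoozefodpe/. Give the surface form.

nateatakoozefodapi

Rule 1 (stop-cluster a-epenthesis): /t/ and /k/ form a stop–stop cluster, so [a] is inserted between them. /d/ and /p/ form a stop–stop cluster, so [a] is inserted between them. /nateatkoozefodpe/ → nateatakoozefodape.
Rule 2 (final vowel raising): /e/ is a mid vowel in word-final position, so it raises to [i]. /nateatakoozefodape/ → nateatakoozefodapi.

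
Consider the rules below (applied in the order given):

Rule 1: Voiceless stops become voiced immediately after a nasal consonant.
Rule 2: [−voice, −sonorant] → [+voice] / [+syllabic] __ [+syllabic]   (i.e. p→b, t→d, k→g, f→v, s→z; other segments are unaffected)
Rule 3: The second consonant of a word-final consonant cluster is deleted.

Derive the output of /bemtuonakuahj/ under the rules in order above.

Rule 1 (post-nasal voicing): /t/ is a voiceless stop immediately after the nasal /m/, so it voices to [d]. /bemtuonakuahj/ → bemduonakuahj.
Rule 2 (intervocalic voicing): /k/ is a voiceless obstruent between vowels /a/ and /u/, so it voices to [g]. /bemduonakuahj/ → bemduonaguahj.
Rule 3 (final cluster simplification): /j/ is the second consonant of a word-final cluster /hj/, so it deletes. /bemduonaguahj/ → bemduonaguah.

bemduonaguah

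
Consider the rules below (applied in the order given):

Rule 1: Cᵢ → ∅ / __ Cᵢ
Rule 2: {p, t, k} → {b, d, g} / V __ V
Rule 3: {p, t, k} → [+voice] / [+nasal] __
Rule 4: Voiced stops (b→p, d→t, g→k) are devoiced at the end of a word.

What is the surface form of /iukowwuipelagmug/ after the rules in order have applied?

iugowuibelagmuk

Rule 1 (degemination): /ww/ is a geminate; the first /w/ deletes. /iukowwuipelagmug/ → iukowuipelagmug.
Rule 2 (intervocalic voicing): /k/ is a voiceless stop between vowels /u/ and /o/, so it voices to [g]. /p/ is a voiceless stop between vowels /i/ and /e/, so it voices to [b]. /iukowuipelagmug/ → iugowuibelagmug.
Rule 3 (post-nasal voicing): no segment meets the environment; /iugowuibelagmug/ is unchanged.
Rule 4 (final devoicing): /g/ is a voiced stop in word-final position, so it devoices to [k]. /iugowuibelagmug/ → iugowuibelagmuk.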